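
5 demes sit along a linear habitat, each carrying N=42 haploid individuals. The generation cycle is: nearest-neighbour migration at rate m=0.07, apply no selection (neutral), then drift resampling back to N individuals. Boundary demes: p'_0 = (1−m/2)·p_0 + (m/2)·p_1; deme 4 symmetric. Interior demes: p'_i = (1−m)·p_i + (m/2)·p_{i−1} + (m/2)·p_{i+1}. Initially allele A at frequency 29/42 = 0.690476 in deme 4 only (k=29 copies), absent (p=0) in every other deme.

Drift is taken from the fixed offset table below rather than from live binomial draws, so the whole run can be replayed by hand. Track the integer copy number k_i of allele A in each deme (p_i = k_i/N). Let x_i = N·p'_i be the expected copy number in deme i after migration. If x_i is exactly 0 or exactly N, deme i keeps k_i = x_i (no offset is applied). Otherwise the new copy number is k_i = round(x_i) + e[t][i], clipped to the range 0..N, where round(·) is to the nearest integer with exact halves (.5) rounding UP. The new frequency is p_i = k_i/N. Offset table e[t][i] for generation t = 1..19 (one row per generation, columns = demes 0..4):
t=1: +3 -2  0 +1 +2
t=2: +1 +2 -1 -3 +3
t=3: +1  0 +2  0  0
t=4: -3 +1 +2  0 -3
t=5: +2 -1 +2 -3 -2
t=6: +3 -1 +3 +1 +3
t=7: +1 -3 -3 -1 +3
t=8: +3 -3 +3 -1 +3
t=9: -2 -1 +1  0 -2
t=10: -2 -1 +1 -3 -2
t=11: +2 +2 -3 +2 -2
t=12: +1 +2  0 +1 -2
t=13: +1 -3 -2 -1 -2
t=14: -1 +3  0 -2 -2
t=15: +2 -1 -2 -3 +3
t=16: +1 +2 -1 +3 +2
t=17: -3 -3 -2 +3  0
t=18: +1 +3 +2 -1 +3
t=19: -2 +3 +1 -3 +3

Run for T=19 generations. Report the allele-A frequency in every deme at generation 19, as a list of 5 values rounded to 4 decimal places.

t=0: k=[0 0 0 0 29]
t=1: x=[0.0000 0.0000 0.0000 1.0150 27.9850] k=[0 0 0 2 30]
t=2: x=[0.0000 0.0000 0.0700 2.9100 29.0200] k=[0 0 0 0 32]
t=3: x=[0.0000 0.0000 0.0000 1.1200 30.8800] k=[0 0 0 1 31]
t=4: x=[0.0000 0.0000 0.0350 2.0150 29.9500] k=[0 0 2 2 27]
t=5: x=[0.0000 0.0700 1.9300 2.8750 26.1250] k=[0 0 4 0 24]
t=6: x=[0.0000 0.1400 3.7200 0.9800 23.1600] k=[0 0 7 2 26]
t=7: x=[0.0000 0.2450 6.5800 3.0150 25.1600] k=[0 0 4 2 28]
t=8: x=[0.0000 0.1400 3.7900 2.9800 27.0900] k=[0 0 7 2 30]
t=9: x=[0.0000 0.2450 6.5800 3.1550 29.0200] k=[0 0 8 3 27]
t=10: x=[0.0000 0.2800 7.5450 4.0150 26.1600] k=[0 0 9 1 24]
t=11: x=[0.0000 0.3150 8.4050 2.0850 23.1950] k=[0 2 5 4 21]
t=12: x=[0.0700 2.0350 4.8600 4.6300 20.4050] k=[1 4 5 6 18]
t=13: x=[1.1050 3.9300 5.0000 6.3850 17.5800] k=[2 1 3 5 16]
t=14: x=[1.9650 1.1050 3.0000 5.3150 15.6150] k=[1 4 3 3 14]
t=15: x=[1.1050 3.8600 3.0350 3.3850 13.6150] k=[3 3 1 0 17]
t=16: x=[3.0000 2.9300 1.0350 0.6300 16.4050] k=[4 5 0 4 18]
t=17: x=[4.0350 4.7900 0.3150 4.3500 17.5100] k=[1 2 0 7 18]
t=18: x=[1.0350 1.8950 0.3150 7.1400 17.6150] k=[2 5 2 6 21]
t=19: x=[2.1050 4.7900 2.2450 6.3850 20.4750] k=[0 8 3 3 23]

[0.0000, 0.1905, 0.0714, 0.0714, 0.5476]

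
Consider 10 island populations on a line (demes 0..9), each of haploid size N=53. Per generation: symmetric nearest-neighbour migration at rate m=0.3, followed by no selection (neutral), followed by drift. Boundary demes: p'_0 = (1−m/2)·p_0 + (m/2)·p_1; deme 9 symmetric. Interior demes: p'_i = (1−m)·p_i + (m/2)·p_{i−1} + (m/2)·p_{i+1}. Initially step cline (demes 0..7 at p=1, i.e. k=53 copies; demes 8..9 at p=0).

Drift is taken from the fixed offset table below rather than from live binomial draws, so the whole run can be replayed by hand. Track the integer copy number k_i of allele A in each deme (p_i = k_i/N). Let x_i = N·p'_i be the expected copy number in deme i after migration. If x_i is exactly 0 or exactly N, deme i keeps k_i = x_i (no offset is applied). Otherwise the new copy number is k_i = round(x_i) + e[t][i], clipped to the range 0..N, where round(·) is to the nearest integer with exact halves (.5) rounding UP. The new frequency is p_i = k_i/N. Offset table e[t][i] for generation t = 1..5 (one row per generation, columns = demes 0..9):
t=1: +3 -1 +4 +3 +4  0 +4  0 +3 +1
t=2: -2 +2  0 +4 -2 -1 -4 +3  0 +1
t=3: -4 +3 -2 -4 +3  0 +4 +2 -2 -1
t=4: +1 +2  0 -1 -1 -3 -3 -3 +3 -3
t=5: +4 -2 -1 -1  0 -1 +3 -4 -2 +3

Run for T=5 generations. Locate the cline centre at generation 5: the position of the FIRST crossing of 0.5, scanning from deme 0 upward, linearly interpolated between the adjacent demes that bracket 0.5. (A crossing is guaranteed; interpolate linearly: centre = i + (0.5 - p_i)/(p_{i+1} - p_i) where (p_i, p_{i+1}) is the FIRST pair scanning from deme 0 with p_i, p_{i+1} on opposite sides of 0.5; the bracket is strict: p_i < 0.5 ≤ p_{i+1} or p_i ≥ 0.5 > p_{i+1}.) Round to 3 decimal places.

7.346

t=0: k=[53 53 53 53 53 53 53 53 0 0]
t=1: x=[53.0000 53.0000 53.0000 53.0000 53.0000 53.0000 53.0000 45.0500 7.9500 0.0000] k=[53 53 53 53 53 53 53 45 11 0]
t=2: x=[53.0000 53.0000 53.0000 53.0000 53.0000 53.0000 51.8000 41.1000 14.4500 1.6500] k=[53 53 53 53 53 53 48 44 14 3]
t=3: x=[53.0000 53.0000 53.0000 53.0000 53.0000 52.2500 48.1500 40.1000 16.8500 4.6500] k=[53 53 53 53 53 52 52 42 15 4]
t=4: x=[53.0000 53.0000 53.0000 53.0000 52.8500 52.1500 50.5000 39.4500 17.4000 5.6500] k=[53 53 53 53 52 49 48 36 20 3]
t=5: x=[53.0000 53.0000 53.0000 52.8500 51.7000 49.3000 46.3500 35.4000 19.8500 5.5500] k=[53 53 53 52 52 48 49 31 18 9]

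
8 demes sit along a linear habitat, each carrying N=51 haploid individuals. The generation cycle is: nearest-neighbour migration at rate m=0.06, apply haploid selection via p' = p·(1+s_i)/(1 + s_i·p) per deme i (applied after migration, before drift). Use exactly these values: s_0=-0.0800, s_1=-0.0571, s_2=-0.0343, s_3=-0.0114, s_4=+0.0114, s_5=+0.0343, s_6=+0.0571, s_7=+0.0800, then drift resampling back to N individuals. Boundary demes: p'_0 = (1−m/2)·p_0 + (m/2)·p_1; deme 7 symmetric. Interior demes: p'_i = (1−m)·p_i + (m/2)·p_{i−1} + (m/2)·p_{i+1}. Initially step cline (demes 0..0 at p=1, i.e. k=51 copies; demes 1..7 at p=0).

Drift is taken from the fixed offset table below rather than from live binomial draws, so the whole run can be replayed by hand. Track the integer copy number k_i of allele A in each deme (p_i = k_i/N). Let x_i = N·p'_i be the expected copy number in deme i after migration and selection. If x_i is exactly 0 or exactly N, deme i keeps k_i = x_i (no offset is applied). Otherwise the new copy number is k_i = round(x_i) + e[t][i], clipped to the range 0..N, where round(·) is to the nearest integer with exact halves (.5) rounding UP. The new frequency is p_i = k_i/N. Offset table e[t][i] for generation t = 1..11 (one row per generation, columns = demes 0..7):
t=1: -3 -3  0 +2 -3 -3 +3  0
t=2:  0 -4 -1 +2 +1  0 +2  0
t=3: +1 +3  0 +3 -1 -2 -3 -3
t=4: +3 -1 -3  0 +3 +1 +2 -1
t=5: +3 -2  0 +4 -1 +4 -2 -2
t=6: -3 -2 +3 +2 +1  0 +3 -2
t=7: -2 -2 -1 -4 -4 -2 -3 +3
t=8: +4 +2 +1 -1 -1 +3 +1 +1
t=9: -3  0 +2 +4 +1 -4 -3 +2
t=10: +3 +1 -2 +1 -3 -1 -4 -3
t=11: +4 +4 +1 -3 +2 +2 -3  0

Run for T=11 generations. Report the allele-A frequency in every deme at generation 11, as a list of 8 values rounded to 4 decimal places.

[0.7059, 0.2157, 0.0784, 0.0392, 0.0392, 0.0000, 0.0000, 0.0000]

t=0: k=[51 0 0 0 0 0 0 0]
t=1: x=[49.3413 1.4451 0.0000 0.0000 0.0000 0.0000 0.0000 0.0000] k=[46 0 0 0 0 0 0 0]
t=2: x=[44.1398 1.3032 0.0000 0.0000 0.0000 0.0000 0.0000 0.0000] k=[44 0 0 0 0 0 0 0]
t=3: x=[42.0830 1.2465 0.0000 0.0000 0.0000 0.0000 0.0000 0.0000] k=[43 4 0 0 0 0 0 0]
t=4: x=[41.1861 4.7887 0.1159 0.0000 0.0000 0.0000 0.0000 0.0000] k=[44 4 0 0 0 0 0 0]
t=5: x=[42.2099 4.8173 0.1159 0.0000 0.0000 0.0000 0.0000 0.0000] k=[45 3 0 0 0 0 0 0]
t=6: x=[43.2052 3.9503 0.0869 0.0000 0.0000 0.0000 0.0000 0.0000] k=[40 2 3 0 0 0 0 0]
t=7: x=[38.0719 2.9996 2.7866 0.0890 0.0000 0.0000 0.0000 0.0000] k=[36 1 2 0 0 0 0 0]
t=8: x=[34.0190 1.9658 1.8469 0.0593 0.0000 0.0000 0.0000 0.0000] k=[38 4 3 0 0 0 0 0]
t=9: x=[36.1166 4.7315 2.8448 0.0890 0.0000 0.0000 0.0000 0.0000] k=[33 5 5 4 0 0 0 0]
t=10: x=[31.1591 5.5428 4.8156 3.8688 0.1214 0.0000 0.0000 0.0000] k=[34 7 3 5 0 0 0 0]
t=11: x=[32.2118 7.3139 3.0775 4.7405 0.1517 0.0000 0.0000 0.0000] k=[36 11 4 2 2 0 0 0]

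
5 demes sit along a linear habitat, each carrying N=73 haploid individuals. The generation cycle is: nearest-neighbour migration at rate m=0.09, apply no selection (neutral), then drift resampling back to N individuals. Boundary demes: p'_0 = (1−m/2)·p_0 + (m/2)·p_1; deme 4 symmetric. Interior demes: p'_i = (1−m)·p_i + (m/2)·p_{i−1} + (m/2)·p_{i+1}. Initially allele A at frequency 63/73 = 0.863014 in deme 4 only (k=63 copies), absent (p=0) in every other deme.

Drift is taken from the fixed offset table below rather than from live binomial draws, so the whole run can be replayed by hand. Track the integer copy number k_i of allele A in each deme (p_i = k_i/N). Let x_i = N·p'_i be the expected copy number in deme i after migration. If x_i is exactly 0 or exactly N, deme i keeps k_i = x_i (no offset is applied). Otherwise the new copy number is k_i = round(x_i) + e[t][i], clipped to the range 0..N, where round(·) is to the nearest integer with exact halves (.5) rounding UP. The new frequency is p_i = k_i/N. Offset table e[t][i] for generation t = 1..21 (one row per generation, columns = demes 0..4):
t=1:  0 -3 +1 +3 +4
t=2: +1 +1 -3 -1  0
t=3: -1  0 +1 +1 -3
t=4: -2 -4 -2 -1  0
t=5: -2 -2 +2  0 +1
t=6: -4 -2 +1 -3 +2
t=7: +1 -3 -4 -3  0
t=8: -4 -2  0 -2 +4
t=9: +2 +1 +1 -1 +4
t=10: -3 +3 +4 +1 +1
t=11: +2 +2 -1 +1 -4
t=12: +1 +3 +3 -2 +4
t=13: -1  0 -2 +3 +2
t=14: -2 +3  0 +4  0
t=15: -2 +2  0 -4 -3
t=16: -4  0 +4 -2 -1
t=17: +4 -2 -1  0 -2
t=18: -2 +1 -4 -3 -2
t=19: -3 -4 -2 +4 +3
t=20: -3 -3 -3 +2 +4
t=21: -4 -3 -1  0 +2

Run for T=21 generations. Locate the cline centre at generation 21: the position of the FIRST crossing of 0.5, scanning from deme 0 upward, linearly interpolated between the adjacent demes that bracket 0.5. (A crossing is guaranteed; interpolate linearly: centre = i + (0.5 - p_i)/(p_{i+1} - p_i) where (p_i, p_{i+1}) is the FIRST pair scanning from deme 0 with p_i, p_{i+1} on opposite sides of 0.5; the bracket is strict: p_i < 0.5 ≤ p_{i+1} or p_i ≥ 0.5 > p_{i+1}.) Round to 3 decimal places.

t=0: k=[0 0 0 0 63]
t=1: x=[0.0000 0.0000 0.0000 2.8350 60.1650] k=[0 0 0 6 64]
t=2: x=[0.0000 0.0000 0.2700 8.3400 61.3900] k=[0 0 0 7 61]
t=3: x=[0.0000 0.0000 0.3150 9.1150 58.5700] k=[0 0 1 10 56]
t=4: x=[0.0000 0.0450 1.3600 11.6650 53.9300] k=[0 0 0 11 54]
t=5: x=[0.0000 0.0000 0.4950 12.4400 52.0650] k=[0 0 2 12 53]
t=6: x=[0.0000 0.0900 2.3600 13.3950 51.1550] k=[0 0 3 10 53]
t=7: x=[0.0000 0.1350 3.1800 11.6200 51.0650] k=[0 0 0 9 51]
t=8: x=[0.0000 0.0000 0.4050 10.4850 49.1100] k=[0 0 0 8 53]
t=9: x=[0.0000 0.0000 0.3600 9.6650 50.9750] k=[0 0 1 9 55]
t=10: x=[0.0000 0.0450 1.3150 10.7100 52.9300] k=[0 3 5 12 54]
t=11: x=[0.1350 2.9550 5.2250 13.5750 52.1100] k=[2 5 4 15 48]
t=12: x=[2.1350 4.8200 4.5400 15.9900 46.5150] k=[3 8 8 14 51]
t=13: x=[3.2250 7.7750 8.2700 15.3950 49.3350] k=[2 8 6 18 51]
t=14: x=[2.2700 7.6400 6.6300 18.9450 49.5150] k=[0 11 7 23 50]
t=15: x=[0.4950 10.3250 7.9000 23.4950 48.7850] k=[0 12 8 19 46]
t=16: x=[0.5400 11.2800 8.6750 19.7200 44.7850] k=[0 11 13 18 44]
t=17: x=[0.4950 10.5950 13.1350 18.9450 42.8300] k=[4 9 12 19 41]
t=18: x=[4.2250 8.9100 12.1800 19.6750 40.0100] k=[2 10 8 17 38]
t=19: x=[2.3600 9.5500 8.4950 17.5400 37.0550] k=[0 6 6 22 40]
t=20: x=[0.2700 5.7300 6.7200 22.0900 39.1900] k=[0 3 4 24 43]
t=21: x=[0.1350 2.9100 4.8550 23.9550 42.1450] k=[0 0 4 24 44]

3.625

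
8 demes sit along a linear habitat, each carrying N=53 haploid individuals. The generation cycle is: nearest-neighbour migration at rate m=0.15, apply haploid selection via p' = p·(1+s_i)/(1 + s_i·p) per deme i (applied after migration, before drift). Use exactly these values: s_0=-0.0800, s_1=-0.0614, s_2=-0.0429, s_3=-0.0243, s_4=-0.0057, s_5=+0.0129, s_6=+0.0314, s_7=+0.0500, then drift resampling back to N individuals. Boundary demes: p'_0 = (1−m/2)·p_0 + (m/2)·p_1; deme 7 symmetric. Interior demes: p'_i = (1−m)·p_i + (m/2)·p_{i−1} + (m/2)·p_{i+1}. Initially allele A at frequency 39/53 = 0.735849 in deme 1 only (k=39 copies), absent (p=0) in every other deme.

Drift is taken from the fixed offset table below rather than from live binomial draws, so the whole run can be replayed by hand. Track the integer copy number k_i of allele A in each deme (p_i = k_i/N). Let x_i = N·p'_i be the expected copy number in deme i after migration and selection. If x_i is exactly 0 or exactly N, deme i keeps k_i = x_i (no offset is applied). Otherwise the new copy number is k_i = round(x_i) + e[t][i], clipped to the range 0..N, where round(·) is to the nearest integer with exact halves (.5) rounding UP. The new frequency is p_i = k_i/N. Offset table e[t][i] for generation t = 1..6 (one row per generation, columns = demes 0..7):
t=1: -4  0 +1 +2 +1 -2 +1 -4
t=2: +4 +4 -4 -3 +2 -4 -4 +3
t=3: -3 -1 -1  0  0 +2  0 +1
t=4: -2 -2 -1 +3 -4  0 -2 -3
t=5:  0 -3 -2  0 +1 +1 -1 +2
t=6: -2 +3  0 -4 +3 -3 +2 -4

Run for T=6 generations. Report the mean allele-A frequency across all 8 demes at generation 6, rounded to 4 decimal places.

0.0542

t=0: k=[0 39 0 0 0 0 0 0]
t=1: x=[2.7029 32.3572 2.8062 0.0000 0.0000 0.0000 0.0000 0.0000] k=[0 32 4 0 0 0 0 0]
t=2: x=[2.2160 26.6609 5.5774 0.2928 0.0000 0.0000 0.0000 0.0000] k=[6 31 2 0 0 0 0 0]
t=3: x=[7.3322 26.1105 3.8649 0.1464 0.0000 0.0000 0.0000 0.0000] k=[4 25 3 0 0 0 0 0]
t=4: x=[5.1725 20.9669 4.2504 0.2196 0.0000 0.0000 0.0000 0.0000] k=[3 19 3 3 0 0 0 0]
t=5: x=[3.8887 15.8863 4.0335 2.7110 0.2237 0.0000 0.0000 0.0000] k=[4 13 2 3 1 0 0 0]
t=6: x=[4.3316 10.9396 2.7821 2.7110 1.0690 0.0760 0.0000 0.0000] k=[2 14 3 0 4 0 0 0]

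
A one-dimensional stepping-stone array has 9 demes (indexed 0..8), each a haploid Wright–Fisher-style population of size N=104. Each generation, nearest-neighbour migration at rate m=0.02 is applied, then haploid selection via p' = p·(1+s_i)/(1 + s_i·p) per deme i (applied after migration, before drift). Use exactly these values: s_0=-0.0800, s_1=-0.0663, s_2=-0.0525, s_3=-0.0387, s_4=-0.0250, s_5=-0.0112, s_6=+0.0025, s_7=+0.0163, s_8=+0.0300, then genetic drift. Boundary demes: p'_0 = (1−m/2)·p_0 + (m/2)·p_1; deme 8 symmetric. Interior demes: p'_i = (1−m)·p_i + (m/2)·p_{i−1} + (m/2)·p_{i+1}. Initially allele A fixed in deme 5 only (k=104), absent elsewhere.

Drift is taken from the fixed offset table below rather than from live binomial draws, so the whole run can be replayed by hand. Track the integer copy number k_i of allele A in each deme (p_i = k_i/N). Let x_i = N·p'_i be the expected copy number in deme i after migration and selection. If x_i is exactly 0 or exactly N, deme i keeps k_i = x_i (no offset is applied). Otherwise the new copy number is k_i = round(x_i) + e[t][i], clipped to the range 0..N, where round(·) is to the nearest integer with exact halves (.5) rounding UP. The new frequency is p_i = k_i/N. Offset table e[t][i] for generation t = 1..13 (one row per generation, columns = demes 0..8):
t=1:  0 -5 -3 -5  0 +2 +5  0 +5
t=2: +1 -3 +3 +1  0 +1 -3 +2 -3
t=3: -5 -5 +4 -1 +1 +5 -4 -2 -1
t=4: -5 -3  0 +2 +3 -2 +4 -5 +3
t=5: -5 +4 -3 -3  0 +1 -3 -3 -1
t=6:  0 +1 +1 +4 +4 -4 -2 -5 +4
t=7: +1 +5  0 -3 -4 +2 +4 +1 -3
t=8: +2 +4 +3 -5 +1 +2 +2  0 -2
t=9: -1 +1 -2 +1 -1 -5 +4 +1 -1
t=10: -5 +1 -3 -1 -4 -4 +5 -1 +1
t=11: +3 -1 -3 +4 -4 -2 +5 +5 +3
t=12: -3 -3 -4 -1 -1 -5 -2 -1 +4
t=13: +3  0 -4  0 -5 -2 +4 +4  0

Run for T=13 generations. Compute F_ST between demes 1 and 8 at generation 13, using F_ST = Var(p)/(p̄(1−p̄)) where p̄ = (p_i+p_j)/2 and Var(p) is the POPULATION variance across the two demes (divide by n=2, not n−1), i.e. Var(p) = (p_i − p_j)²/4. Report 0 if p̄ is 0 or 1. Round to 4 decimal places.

0.0015

t=0: k=[0 0 0 0 0 104 0 0 0]
t=1: x=[0.0000 0.0000 0.0000 0.0000 1.0143 101.8969 1.0426 0.0000 0.0000] k=[0 0 0 0 1 104 6 0 0]
t=2: x=[0.0000 0.0000 0.0000 0.0096 1.9705 101.9677 6.9361 0.0610 0.0000] k=[0 0 0 1 2 103 4 2 0]
t=3: x=[0.0000 0.0000 0.0095 0.9617 2.9271 100.9670 4.9818 2.0320 0.0206] k=[0 0 4 0 4 104 1 0 0]
t=4: x=[0.0000 0.0373 3.7216 0.0769 4.8418 101.9475 2.0250 0.0102 0.0000] k=[0 0 4 2 8 100 6 0 0]
t=5: x=[0.0000 0.0373 3.7406 2.0011 8.6569 98.0774 6.8961 0.0610 0.0000] k=[0 4 1 0 9 99 4 0 0]
t=6: x=[0.0368 3.6787 0.9669 0.0961 9.5874 97.0776 4.9217 0.0407 0.0000] k=[0 5 2 4 14 93 3 0 0]
t=7: x=[0.0460 4.6083 1.9444 3.9281 14.3735 91.1840 3.8793 0.0305 0.0000] k=[1 10 2 1 10 93 8 1 0]
t=8: x=[1.0036 9.2362 1.9634 1.0579 10.4986 91.1941 8.8001 1.0771 0.0103] k=[3 13 5 0 11 93 11 1 0]
t=9: x=[2.8588 12.0687 4.7781 0.1538 11.4495 91.2344 11.7460 1.1076 0.0103] k=[2 13 3 1 10 86 16 2 0]
t=10: x=[1.9444 12.0402 2.9228 1.0675 10.4300 84.3612 16.5948 2.1538 0.0206] k=[0 13 0 0 6 80 22 1 1]
t=11: x=[0.1196 11.9927 0.1232 0.0577 6.5235 78.4636 22.4139 1.2295 1.0297] k=[3 11 0 4 3 76 27 6 4]
t=12: x=[2.8403 10.1633 0.1421 3.8027 3.6498 74.5428 27.3303 6.2848 4.1358] k=[0 7 0 3 3 70 25 5 8]
t=13: x=[0.0644 6.4333 0.0948 2.8582 3.5814 68.6175 25.2978 5.3109 8.1903] k=[3 6 0 3 0 67 29 9 8]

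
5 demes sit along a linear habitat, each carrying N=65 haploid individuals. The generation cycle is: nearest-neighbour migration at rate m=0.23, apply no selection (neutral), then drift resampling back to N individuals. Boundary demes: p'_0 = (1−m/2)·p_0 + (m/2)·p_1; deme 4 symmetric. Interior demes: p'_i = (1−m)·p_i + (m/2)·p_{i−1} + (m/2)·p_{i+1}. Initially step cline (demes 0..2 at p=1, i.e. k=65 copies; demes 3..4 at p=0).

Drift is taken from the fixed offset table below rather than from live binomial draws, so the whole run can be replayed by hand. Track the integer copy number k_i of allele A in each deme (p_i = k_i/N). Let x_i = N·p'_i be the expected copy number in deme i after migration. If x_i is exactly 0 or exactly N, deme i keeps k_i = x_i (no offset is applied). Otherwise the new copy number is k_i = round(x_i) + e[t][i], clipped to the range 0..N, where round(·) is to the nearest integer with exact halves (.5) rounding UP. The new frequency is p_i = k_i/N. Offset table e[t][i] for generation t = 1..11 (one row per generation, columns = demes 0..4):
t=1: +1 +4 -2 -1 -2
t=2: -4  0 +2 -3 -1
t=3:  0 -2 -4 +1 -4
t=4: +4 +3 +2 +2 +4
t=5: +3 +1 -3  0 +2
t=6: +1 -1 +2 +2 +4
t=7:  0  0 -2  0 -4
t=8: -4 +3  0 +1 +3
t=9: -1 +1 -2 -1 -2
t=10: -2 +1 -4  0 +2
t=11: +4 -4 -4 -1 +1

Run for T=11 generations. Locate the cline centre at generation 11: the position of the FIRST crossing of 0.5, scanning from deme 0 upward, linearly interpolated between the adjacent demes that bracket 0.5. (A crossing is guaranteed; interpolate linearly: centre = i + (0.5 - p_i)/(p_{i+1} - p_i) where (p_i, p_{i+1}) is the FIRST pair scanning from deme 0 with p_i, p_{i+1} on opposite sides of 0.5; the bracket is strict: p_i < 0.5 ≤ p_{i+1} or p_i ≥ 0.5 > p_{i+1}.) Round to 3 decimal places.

1.972

t=0: k=[65 65 65 0 0]
t=1: x=[65.0000 65.0000 57.5250 7.4750 0.0000] k=[65 65 56 6 0]
t=2: x=[65.0000 63.9650 51.2850 11.0600 0.6900] k=[65 64 53 8 0]
t=3: x=[64.8850 62.8500 49.0900 12.2550 0.9200] k=[65 61 45 13 0]
t=4: x=[64.5400 59.6200 43.1600 15.1850 1.4950] k=[65 63 45 17 5]
t=5: x=[64.7700 61.1600 43.8500 18.8400 6.3800] k=[65 62 41 19 8]
t=6: x=[64.6550 59.9300 40.8850 20.2650 9.2650] k=[65 59 43 22 13]
t=7: x=[64.3100 57.8500 42.4250 23.3800 14.0350] k=[64 58 40 23 10]
t=8: x=[63.3100 56.6200 40.1150 23.4600 11.4950] k=[59 60 40 24 14]
t=9: x=[59.1150 57.5850 40.4600 24.6900 15.1500] k=[58 59 38 24 13]
t=10: x=[58.1150 56.4700 38.8050 24.3450 14.2650] k=[56 57 35 24 16]
t=11: x=[56.1150 54.3550 36.2650 24.3450 16.9200] k=[60 50 32 23 18]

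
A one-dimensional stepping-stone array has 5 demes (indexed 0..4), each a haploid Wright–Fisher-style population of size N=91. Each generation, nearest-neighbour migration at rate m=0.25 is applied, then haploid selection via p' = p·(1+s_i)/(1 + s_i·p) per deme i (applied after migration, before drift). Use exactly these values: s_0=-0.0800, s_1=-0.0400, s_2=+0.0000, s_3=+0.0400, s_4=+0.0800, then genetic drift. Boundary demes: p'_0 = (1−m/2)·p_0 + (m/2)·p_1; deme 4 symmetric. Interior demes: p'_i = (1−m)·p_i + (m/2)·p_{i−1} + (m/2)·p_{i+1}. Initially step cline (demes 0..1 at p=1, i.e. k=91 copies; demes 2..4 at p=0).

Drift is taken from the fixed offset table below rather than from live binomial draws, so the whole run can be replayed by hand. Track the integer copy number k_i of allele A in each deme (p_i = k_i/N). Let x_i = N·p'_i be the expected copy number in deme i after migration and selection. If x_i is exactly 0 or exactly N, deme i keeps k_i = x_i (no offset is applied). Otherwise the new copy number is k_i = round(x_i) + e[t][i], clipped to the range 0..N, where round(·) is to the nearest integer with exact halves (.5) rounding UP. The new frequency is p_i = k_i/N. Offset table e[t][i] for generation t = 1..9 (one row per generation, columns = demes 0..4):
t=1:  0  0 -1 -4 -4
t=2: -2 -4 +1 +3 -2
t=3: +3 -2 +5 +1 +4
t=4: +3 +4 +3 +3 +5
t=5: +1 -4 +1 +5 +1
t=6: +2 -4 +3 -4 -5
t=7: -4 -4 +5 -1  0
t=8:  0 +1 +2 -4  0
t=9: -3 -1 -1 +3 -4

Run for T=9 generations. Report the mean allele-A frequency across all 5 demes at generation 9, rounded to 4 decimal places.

0.4110

t=0: k=[91 91 0 0 0]
t=1: x=[91.0000 79.2124 11.3750 0.0000 0.0000] k=[91 79 10 0 0]
t=2: x=[89.3719 71.2511 17.3750 1.2993 0.0000] k=[87 67 18 4 0]
t=3: x=[83.9784 62.5834 22.3750 5.4474 0.5398] k=[87 61 27 6 5]
t=4: x=[83.1738 59.1603 28.6250 8.8071 5.5102] k=[86 63 32 12 11]
t=5: x=[82.5041 61.1875 33.3750 14.8561 11.8986] k=[84 57 34 20 13]
t=6: x=[79.8335 56.6313 35.1250 21.5126 14.8044] k=[82 53 38 18 10]
t=7: x=[77.4408 53.8561 37.3750 20.1076 11.7662] k=[73 50 42 19 12]
t=8: x=[68.7535 50.9620 40.1250 21.6402 13.7494] k=[69 52 42 18 14]
t=9: x=[65.3681 51.9678 40.2500 21.1296 15.4629] k=[62 51 39 24 11]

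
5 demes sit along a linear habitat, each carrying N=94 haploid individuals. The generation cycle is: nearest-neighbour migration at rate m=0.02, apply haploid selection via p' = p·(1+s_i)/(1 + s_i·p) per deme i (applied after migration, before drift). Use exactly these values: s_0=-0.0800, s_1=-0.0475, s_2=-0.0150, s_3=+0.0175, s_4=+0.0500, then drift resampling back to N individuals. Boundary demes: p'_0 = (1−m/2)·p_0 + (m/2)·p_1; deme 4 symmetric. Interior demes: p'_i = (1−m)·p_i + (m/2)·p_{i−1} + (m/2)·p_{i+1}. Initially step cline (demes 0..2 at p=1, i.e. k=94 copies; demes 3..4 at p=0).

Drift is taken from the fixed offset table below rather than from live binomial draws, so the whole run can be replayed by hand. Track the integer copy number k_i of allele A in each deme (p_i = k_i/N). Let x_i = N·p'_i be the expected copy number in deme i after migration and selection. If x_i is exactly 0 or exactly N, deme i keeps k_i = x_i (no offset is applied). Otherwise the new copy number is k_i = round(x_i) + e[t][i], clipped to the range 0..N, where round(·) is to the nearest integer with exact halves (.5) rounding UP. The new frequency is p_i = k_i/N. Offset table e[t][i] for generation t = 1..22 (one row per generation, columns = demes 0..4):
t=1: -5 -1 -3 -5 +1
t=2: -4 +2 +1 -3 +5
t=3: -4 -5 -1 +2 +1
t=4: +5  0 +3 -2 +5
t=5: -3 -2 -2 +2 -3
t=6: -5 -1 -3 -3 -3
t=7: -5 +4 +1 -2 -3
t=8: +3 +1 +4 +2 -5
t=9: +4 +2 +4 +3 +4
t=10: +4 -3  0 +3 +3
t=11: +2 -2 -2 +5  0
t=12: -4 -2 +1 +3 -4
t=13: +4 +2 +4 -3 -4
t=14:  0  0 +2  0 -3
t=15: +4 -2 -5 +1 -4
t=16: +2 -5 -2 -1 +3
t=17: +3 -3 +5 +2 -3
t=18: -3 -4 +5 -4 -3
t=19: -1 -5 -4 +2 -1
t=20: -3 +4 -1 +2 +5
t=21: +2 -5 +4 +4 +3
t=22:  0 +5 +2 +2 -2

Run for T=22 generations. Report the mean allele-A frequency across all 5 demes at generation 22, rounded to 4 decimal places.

0.6085

t=0: k=[94 94 94 0 0]
t=1: x=[94.0000 94.0000 93.0458 0.9563 0.0000] k=[94 94 90 0 0]
t=2: x=[94.0000 93.9580 89.0699 0.9156 0.0000] k=[94 94 90 0 0]
t=3: x=[94.0000 93.9580 89.0699 0.9156 0.0000] k=[94 89 88 3 0]
t=4: x=[93.9457 88.8063 87.0635 3.8841 0.0315] k=[94 89 90 2 5]
t=5: x=[93.9457 88.8272 89.0395 2.9593 5.2047] k=[91 87 87 5 2]
t=6: x=[90.7049 86.7198 86.0710 5.8850 2.1292] k=[86 86 83 3 0]
t=7: x=[85.3682 85.6053 82.0735 3.8333 0.0315] k=[80 90 83 2 0]
t=8: x=[79.0831 89.6317 82.1038 2.8374 0.0210] k=[82 91 86 5 0]
t=9: x=[81.1954 90.7089 85.1192 5.8545 0.0525] k=[85 93 89 9 4]
t=10: x=[84.3837 92.8248 88.1577 9.9027 4.2434] k=[88 90 88 13 7]
t=11: x=[87.5358 89.7676 87.1750 13.8942 7.3853] k=[90 88 85 19 7]
t=12: x=[89.6466 87.7103 84.2386 19.8099 7.4478] k=[86 86 85 23 3]
t=13: x=[85.3682 85.6261 84.2588 23.7264 3.3543] k=[89 88 88 21 0]
t=14: x=[88.5795 87.7312 87.2357 21.7487 0.2205] k=[89 88 89 22 0]
t=15: x=[88.5795 87.7416 88.2388 22.7478 0.2310] k=[93 86 83 24 0]
t=16: x=[92.8381 85.6782 82.2859 24.6643 0.2520] k=[94 81 80 24 3]
t=17: x=[93.8587 80.5695 79.2632 24.6643 3.3648] k=[94 78 84 27 0]
t=18: x=[93.8261 77.5706 83.2267 27.6373 0.2835] k=[91 74 88 24 0]
t=19: x=[90.5644 73.5418 87.1243 24.7147 0.2520] k=[90 69 83 27 0]
t=20: x=[89.4417 68.4548 82.1443 27.6272 0.2835] k=[86 72 81 30 5]
t=21: x=[85.2183 71.4053 80.2232 30.6171 5.4971] k=[87 66 84 35 8]
t=22: x=[86.2150 65.4316 83.1862 35.6029 8.6455] k=[86 70 85 38 7]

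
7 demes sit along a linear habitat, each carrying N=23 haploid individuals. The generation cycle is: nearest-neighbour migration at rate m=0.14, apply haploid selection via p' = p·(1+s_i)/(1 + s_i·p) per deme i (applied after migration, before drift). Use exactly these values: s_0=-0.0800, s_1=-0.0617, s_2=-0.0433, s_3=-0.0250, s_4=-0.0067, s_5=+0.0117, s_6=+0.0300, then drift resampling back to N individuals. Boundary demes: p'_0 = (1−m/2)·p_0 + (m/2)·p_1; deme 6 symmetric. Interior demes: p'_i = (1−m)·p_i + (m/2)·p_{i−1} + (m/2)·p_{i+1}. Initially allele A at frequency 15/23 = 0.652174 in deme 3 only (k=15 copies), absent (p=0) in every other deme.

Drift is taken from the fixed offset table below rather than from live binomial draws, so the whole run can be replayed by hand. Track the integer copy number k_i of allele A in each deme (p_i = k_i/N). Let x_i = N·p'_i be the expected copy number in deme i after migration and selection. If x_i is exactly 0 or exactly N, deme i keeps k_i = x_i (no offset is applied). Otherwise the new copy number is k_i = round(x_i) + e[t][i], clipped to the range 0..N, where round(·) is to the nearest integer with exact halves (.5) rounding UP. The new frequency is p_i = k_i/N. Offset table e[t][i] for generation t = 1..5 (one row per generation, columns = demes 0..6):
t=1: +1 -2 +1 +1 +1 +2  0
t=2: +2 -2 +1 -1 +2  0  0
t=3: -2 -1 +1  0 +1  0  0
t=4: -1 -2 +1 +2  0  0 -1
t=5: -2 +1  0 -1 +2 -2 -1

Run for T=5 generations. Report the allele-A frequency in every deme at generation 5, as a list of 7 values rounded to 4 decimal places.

t=0: k=[0 0 0 15 0 0 0]
t=1: x=[0.0000 0.0000 1.0065 12.7564 1.0433 0.0000 0.0000] k=[0 0 2 14 2 0 0]
t=2: x=[0.0000 0.1314 2.5963 12.1750 2.6840 0.1416 0.0000] k=[0 0 4 11 5 0 0]
t=3: x=[0.0000 0.2629 4.0599 9.9468 5.0435 0.3540 0.0000] k=[0 0 5 10 6 0 0]
t=4: x=[0.0000 0.3287 4.8290 9.2298 5.8307 0.4248 0.0000] k=[0 0 6 11 6 0 0]
t=5: x=[0.0000 0.3945 5.7373 10.1562 5.9005 0.4248 0.0000] k=[0 1 6 9 8 0 0]

[0.0000, 0.0435, 0.2609, 0.3913, 0.3478, 0.0000, 0.0000]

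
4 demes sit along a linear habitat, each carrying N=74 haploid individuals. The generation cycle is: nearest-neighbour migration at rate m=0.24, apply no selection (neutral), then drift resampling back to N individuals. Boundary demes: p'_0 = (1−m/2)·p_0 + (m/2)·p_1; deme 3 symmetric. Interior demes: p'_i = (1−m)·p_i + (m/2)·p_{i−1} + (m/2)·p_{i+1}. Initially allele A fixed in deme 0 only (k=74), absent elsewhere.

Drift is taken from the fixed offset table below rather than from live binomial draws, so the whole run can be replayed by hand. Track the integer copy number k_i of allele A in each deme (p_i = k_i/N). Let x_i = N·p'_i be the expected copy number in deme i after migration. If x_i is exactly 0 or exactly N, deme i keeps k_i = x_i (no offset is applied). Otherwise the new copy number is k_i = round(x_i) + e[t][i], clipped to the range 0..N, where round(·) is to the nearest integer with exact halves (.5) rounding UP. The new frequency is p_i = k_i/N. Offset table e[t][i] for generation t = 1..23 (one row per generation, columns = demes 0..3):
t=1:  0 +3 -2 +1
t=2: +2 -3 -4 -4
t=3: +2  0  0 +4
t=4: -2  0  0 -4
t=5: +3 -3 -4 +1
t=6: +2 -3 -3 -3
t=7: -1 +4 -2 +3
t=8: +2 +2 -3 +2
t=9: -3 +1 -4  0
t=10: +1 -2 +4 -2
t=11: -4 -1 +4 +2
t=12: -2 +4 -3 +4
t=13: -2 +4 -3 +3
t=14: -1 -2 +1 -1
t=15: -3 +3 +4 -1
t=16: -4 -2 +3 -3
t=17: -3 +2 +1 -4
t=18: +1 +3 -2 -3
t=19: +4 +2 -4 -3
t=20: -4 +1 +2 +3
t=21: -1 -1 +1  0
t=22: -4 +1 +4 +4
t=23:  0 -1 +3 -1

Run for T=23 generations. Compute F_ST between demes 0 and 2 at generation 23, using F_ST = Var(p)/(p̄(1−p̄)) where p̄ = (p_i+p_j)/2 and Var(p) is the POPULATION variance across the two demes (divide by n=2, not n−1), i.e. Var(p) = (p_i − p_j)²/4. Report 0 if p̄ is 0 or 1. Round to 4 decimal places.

t=0: k=[74 0 0 0]
t=1: x=[65.1200 8.8800 0.0000 0.0000] k=[65 12 0 0]
t=2: x=[58.6400 16.9200 1.4400 0.0000] k=[61 14 0 0]
t=3: x=[55.3600 17.9600 1.6800 0.0000] k=[57 18 2 0]
t=4: x=[52.3200 20.7600 3.6800 0.2400] k=[50 21 4 0]
t=5: x=[46.5200 22.4400 5.5600 0.4800] k=[50 19 2 1]
t=6: x=[46.2800 20.6800 3.9200 1.1200] k=[48 18 1 0]
t=7: x=[44.4000 19.5600 2.9200 0.1200] k=[43 24 1 3]
t=8: x=[40.7200 23.5200 4.0000 2.7600] k=[43 26 1 5]
t=9: x=[40.9600 25.0400 4.4800 4.5200] k=[38 26 0 5]
t=10: x=[36.5600 24.3200 3.7200 4.4000] k=[38 22 8 2]
t=11: x=[36.0800 22.2400 8.9600 2.7200] k=[32 21 13 5]
t=12: x=[30.6800 21.3600 13.0000 5.9600] k=[29 25 10 10]
t=13: x=[28.5200 23.6800 11.8000 10.0000] k=[27 28 9 13]
t=14: x=[27.1200 25.6000 11.7600 12.5200] k=[26 24 13 12]
t=15: x=[25.7600 22.9200 14.2000 12.1200] k=[23 26 18 11]
t=16: x=[23.3600 24.6800 18.1200 11.8400] k=[19 23 21 9]
t=17: x=[19.4800 22.2800 19.8000 10.4400] k=[16 24 21 6]
t=18: x=[16.9600 22.6800 19.5600 7.8000] k=[18 26 18 5]
t=19: x=[18.9600 24.0800 17.4000 6.5600] k=[23 26 13 4]
t=20: x=[23.3600 24.0800 13.4800 5.0800] k=[19 25 15 8]
t=21: x=[19.7200 23.0800 15.3600 8.8400] k=[19 22 16 9]
t=22: x=[19.3600 20.9200 15.8800 9.8400] k=[15 22 20 14]
t=23: x=[15.8400 20.9200 19.5200 14.7200] k=[16 20 23 14]

0.0115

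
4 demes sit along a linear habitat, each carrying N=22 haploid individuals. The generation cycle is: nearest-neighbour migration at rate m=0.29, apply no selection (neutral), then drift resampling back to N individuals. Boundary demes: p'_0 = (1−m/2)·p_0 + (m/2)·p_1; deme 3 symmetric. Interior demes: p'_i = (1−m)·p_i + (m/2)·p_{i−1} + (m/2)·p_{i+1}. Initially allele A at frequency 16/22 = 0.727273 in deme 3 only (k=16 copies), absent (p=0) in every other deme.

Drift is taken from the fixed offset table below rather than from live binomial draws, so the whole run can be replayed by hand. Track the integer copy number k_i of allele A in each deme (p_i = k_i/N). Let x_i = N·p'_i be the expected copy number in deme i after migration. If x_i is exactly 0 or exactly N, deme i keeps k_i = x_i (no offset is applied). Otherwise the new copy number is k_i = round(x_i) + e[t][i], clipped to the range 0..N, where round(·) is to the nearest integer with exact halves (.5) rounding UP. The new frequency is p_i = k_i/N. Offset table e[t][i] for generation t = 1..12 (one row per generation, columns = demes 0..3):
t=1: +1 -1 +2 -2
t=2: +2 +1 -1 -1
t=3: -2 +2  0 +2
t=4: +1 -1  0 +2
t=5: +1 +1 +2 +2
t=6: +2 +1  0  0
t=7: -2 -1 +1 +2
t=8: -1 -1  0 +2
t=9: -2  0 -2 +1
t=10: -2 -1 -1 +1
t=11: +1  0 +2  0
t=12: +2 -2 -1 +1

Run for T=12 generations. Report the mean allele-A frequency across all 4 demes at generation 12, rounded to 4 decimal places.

t=0: k=[0 0 0 16]
t=1: x=[0.0000 0.0000 2.3200 13.6800] k=[0 0 4 12]
t=2: x=[0.0000 0.5800 4.5800 10.8400] k=[0 2 4 10]
t=3: x=[0.2900 2.0000 4.5800 9.1300] k=[0 4 5 11]
t=4: x=[0.5800 3.5650 5.7250 10.1300] k=[2 3 6 12]
t=5: x=[2.1450 3.2900 6.4350 11.1300] k=[3 4 8 13]
t=6: x=[3.1450 4.4350 8.1450 12.2750] k=[5 5 8 12]
t=7: x=[5.0000 5.4350 8.1450 11.4200] k=[3 4 9 13]
t=8: x=[3.1450 4.5800 8.8550 12.4200] k=[2 4 9 14]
t=9: x=[2.2900 4.4350 9.0000 13.2750] k=[0 4 7 14]
t=10: x=[0.5800 3.8550 7.5800 12.9850] k=[0 3 7 14]
t=11: x=[0.4350 3.1450 7.4350 12.9850] k=[1 3 9 13]
t=12: x=[1.2900 3.5800 8.7100 12.4200] k=[3 2 8 13]

0.2955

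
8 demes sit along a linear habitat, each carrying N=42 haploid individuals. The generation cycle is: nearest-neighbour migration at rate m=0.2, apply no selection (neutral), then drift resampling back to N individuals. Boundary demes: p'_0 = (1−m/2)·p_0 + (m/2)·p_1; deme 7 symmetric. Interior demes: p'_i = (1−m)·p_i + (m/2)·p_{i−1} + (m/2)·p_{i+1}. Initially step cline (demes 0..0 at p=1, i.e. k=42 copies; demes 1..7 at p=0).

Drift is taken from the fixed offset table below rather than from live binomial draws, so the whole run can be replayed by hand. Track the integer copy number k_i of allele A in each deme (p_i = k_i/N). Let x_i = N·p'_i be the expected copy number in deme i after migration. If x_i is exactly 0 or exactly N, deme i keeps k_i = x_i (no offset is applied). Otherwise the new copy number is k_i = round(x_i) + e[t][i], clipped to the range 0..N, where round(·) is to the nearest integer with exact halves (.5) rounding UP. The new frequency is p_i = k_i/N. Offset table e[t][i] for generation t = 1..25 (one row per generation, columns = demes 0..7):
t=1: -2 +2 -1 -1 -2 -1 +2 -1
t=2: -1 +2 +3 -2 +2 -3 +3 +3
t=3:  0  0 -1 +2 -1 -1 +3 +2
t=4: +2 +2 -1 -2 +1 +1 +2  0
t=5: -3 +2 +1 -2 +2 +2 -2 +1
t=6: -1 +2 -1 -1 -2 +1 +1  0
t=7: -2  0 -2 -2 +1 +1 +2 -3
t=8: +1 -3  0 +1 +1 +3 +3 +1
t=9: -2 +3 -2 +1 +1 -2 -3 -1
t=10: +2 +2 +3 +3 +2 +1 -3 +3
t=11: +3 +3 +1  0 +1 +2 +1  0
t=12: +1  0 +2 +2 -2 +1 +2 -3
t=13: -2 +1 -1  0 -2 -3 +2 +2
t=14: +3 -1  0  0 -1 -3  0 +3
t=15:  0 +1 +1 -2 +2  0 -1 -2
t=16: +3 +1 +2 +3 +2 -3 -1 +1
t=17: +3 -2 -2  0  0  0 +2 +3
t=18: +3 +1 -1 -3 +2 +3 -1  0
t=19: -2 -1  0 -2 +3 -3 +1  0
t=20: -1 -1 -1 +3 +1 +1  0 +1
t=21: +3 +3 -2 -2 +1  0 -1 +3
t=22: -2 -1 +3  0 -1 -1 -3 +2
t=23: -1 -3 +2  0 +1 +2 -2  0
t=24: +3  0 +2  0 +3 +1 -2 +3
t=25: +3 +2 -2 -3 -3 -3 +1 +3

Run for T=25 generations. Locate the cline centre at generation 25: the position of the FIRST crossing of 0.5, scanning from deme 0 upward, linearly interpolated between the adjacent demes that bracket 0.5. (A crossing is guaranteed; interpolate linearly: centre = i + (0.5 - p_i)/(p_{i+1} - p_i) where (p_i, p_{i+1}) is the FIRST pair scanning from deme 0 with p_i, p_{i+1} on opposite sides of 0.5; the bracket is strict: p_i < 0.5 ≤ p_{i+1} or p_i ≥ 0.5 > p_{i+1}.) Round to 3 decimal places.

t=0: k=[42 0 0 0 0 0 0 0]
t=1: x=[37.8000 4.2000 0.0000 0.0000 0.0000 0.0000 0.0000 0.0000] k=[36 6 0 0 0 0 0 0]
t=2: x=[33.0000 8.4000 0.6000 0.0000 0.0000 0.0000 0.0000 0.0000] k=[32 10 4 0 0 0 0 0]
t=3: x=[29.8000 11.6000 4.2000 0.4000 0.0000 0.0000 0.0000 0.0000] k=[30 12 3 2 0 0 0 0]
t=4: x=[28.2000 12.9000 3.8000 1.9000 0.2000 0.0000 0.0000 0.0000] k=[30 15 3 0 1 0 0 0]
t=5: x=[28.5000 15.3000 3.9000 0.4000 0.8000 0.1000 0.0000 0.0000] k=[26 17 5 0 3 2 0 0]
t=6: x=[25.1000 16.7000 5.7000 0.8000 2.6000 1.9000 0.2000 0.0000] k=[24 19 5 0 1 3 1 0]
t=7: x=[23.5000 18.1000 5.9000 0.6000 1.1000 2.6000 1.1000 0.1000] k=[22 18 4 0 2 4 3 0]
t=8: x=[21.6000 17.0000 5.0000 0.6000 2.0000 3.7000 2.8000 0.3000] k=[23 14 5 2 3 7 6 1]
t=9: x=[22.1000 14.0000 5.6000 2.4000 3.3000 6.5000 5.6000 1.5000] k=[20 17 4 3 4 5 3 1]
t=10: x=[19.7000 16.0000 5.2000 3.2000 4.0000 4.7000 3.0000 1.2000] k=[22 18 8 6 6 6 0 4]
t=11: x=[21.6000 17.4000 8.8000 6.2000 6.0000 5.4000 1.0000 3.6000] k=[25 20 10 6 7 7 2 4]
t=12: x=[24.5000 19.5000 10.6000 6.5000 6.9000 6.5000 2.7000 3.8000] k=[26 20 13 9 5 8 5 1]
t=13: x=[25.4000 19.9000 13.3000 9.0000 5.7000 7.4000 4.9000 1.4000] k=[23 21 12 9 4 4 7 3]
t=14: x=[22.8000 20.3000 12.6000 8.8000 4.5000 4.3000 6.3000 3.4000] k=[26 19 13 9 4 1 6 6]
t=15: x=[25.3000 19.1000 13.2000 8.9000 4.2000 1.8000 5.5000 6.0000] k=[25 20 14 7 6 2 5 4]
t=16: x=[24.5000 19.9000 13.9000 7.6000 5.7000 2.7000 4.6000 4.1000] k=[28 21 16 11 8 0 4 5]
t=17: x=[27.3000 21.2000 16.0000 11.2000 7.5000 1.2000 3.7000 4.9000] k=[30 19 14 11 8 1 6 8]
t=18: x=[28.9000 19.6000 14.2000 11.0000 7.6000 2.2000 5.7000 7.8000] k=[32 21 13 8 10 5 5 8]
t=19: x=[30.9000 21.3000 13.3000 8.7000 9.3000 5.5000 5.3000 7.7000] k=[29 20 13 7 12 3 6 8]
t=20: x=[28.1000 20.2000 13.1000 8.1000 10.6000 4.2000 5.9000 7.8000] k=[27 19 12 11 12 5 6 9]
t=21: x=[26.2000 19.1000 12.6000 11.2000 11.2000 5.8000 6.2000 8.7000] k=[29 22 11 9 12 6 5 12]
t=22: x=[28.3000 21.6000 11.9000 9.5000 11.1000 6.5000 5.8000 11.3000] k=[26 21 15 10 10 6 3 13]
t=23: x=[25.5000 20.9000 15.1000 10.5000 9.6000 6.1000 4.3000 12.0000] k=[25 18 17 11 11 8 2 12]
t=24: x=[24.3000 18.6000 16.5000 11.6000 10.7000 7.7000 3.6000 11.0000] k=[27 19 19 12 14 9 2 14]
t=25: x=[26.2000 19.8000 18.3000 12.9000 13.3000 8.8000 3.9000 12.8000] k=[29 22 16 10 10 6 5 16]

1.167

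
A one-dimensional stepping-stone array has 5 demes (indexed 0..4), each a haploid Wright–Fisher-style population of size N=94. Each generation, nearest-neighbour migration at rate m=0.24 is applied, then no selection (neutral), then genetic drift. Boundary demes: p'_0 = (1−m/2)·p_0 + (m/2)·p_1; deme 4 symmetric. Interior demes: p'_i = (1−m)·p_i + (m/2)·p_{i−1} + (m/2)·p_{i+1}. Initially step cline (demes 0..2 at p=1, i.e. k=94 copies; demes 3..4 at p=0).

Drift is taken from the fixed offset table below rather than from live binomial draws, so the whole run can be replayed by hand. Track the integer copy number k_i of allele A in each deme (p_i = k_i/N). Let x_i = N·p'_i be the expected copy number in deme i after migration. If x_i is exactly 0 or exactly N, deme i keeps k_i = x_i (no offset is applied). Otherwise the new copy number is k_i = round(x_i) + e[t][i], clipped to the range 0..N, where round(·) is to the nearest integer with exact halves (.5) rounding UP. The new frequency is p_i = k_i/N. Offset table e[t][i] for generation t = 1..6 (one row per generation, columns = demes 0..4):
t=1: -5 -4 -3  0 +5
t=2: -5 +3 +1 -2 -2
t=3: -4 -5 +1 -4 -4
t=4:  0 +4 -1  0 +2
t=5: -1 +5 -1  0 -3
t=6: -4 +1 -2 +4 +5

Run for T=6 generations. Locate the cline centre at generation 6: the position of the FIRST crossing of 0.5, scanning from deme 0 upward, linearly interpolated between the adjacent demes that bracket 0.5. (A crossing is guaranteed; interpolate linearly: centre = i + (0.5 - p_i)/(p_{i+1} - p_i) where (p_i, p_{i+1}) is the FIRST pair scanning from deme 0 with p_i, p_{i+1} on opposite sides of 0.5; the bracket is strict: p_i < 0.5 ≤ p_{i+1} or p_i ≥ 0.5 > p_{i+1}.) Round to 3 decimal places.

t=0: k=[94 94 94 0 0]
t=1: x=[94.0000 94.0000 82.7200 11.2800 0.0000] k=[94 94 80 11 0]
t=2: x=[94.0000 92.3200 73.4000 17.9600 1.3200] k=[94 94 74 16 0]
t=3: x=[94.0000 91.6000 69.4400 21.0400 1.9200] k=[94 87 70 17 0]
t=4: x=[93.1600 85.8000 65.6800 21.3200 2.0400] k=[93 90 65 21 4]
t=5: x=[92.6400 87.3600 62.7200 24.2400 6.0400] k=[92 92 62 24 3]
t=6: x=[92.0000 88.4000 61.0400 26.0400 5.5200] k=[88 89 59 30 11]

2.414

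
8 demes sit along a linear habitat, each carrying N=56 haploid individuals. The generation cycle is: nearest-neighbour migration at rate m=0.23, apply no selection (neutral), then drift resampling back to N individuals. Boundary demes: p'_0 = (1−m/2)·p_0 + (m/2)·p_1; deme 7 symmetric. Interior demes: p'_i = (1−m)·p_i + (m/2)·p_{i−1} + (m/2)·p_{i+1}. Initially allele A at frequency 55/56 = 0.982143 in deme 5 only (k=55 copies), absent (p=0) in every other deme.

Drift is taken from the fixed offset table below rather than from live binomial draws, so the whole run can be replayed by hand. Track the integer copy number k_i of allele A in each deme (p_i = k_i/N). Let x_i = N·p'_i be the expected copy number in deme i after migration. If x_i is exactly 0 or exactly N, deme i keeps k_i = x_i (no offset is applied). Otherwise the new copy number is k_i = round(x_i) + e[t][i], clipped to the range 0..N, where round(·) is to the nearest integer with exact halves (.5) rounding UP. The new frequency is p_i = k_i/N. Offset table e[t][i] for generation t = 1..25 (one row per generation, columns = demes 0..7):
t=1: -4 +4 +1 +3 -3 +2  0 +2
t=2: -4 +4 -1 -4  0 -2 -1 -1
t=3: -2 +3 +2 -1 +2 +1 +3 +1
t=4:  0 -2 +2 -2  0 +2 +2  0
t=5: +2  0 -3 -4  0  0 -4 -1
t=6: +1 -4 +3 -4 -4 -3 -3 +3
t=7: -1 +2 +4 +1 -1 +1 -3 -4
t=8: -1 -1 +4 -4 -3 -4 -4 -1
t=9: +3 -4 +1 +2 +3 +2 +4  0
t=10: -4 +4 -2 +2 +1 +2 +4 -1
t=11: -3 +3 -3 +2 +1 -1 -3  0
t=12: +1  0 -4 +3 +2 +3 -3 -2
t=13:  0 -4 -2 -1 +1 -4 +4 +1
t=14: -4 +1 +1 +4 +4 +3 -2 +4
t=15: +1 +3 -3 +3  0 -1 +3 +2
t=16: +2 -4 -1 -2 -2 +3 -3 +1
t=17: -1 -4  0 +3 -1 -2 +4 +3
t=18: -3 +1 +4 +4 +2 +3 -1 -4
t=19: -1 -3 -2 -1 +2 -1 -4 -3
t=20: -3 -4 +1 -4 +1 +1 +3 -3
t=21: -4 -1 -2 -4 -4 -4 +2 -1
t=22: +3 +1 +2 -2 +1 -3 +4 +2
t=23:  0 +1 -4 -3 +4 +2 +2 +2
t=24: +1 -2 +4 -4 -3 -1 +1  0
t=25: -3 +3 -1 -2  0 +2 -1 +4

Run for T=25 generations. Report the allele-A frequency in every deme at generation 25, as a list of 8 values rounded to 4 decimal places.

t=0: k=[0 0 0 0 0 55 0 0]
t=1: x=[0.0000 0.0000 0.0000 0.0000 6.3250 42.3500 6.3250 0.0000] k=[0 0 0 0 3 44 6 0]
t=2: x=[0.0000 0.0000 0.0000 0.3450 7.3700 34.9150 9.6800 0.6900] k=[0 0 0 0 7 33 9 0]
t=3: x=[0.0000 0.0000 0.0000 0.8050 9.1850 27.2500 10.7250 1.0350] k=[0 0 0 0 11 28 14 2]
t=4: x=[0.0000 0.0000 0.0000 1.2650 11.6900 24.4350 14.2300 3.3800] k=[0 0 0 0 12 26 16 3]
t=5: x=[0.0000 0.0000 0.0000 1.3800 12.2300 23.2400 15.6550 4.4950] k=[0 0 0 0 12 23 12 3]
t=6: x=[0.0000 0.0000 0.0000 1.3800 11.8850 20.4700 12.2300 4.0350] k=[0 0 0 0 8 17 9 7]
t=7: x=[0.0000 0.0000 0.0000 0.9200 8.1150 15.0450 9.6900 7.2300] k=[0 0 0 2 7 16 7 3]
t=8: x=[0.0000 0.0000 0.2300 2.3450 7.4600 13.9300 7.5750 3.4600] k=[0 0 4 0 4 10 4 2]
t=9: x=[0.0000 0.4600 3.0800 0.9200 4.2300 8.6200 4.4600 2.2300] k=[0 0 4 3 7 11 8 2]
t=10: x=[0.0000 0.4600 3.4250 3.5750 7.0000 10.1950 7.6550 2.6900] k=[0 4 1 6 8 12 12 2]
t=11: x=[0.4600 3.1950 1.9200 5.6550 8.2300 11.5400 10.8500 3.1500] k=[0 6 0 8 9 11 8 3]
t=12: x=[0.6900 4.6200 1.6100 7.1950 9.1150 10.4250 7.7700 3.5750] k=[2 5 0 10 11 13 5 2]
t=13: x=[2.3450 4.0800 1.7250 8.9650 11.1150 11.8500 5.5750 2.3450] k=[2 0 0 8 12 8 10 3]
t=14: x=[1.7700 0.2300 0.9200 7.5400 11.0800 8.6900 8.9650 3.8050] k=[0 1 2 12 15 12 7 8]
t=15: x=[0.1150 1.0000 3.0350 11.1950 14.3100 11.7700 7.6900 7.8850] k=[1 4 0 14 14 11 11 10]
t=16: x=[1.3450 3.1950 2.0700 12.3900 13.6550 11.3450 10.8850 10.1150] k=[3 0 1 10 12 14 8 11]
t=17: x=[2.6550 0.4600 1.9200 9.1950 12.0000 13.0800 9.0350 10.6550] k=[2 0 2 12 11 11 13 14]
t=18: x=[1.7700 0.4600 2.9200 10.7350 11.1150 11.2300 12.8850 13.8850] k=[0 1 7 15 13 14 12 10]
t=19: x=[0.1150 1.5750 7.2300 13.8500 13.3450 13.6550 12.0000 10.2300] k=[0 0 5 13 15 13 8 7]
t=20: x=[0.0000 0.5750 5.3450 12.3100 14.5400 12.6550 8.4600 7.1150] k=[0 0 6 8 16 14 11 4]
t=21: x=[0.0000 0.6900 5.5400 8.6900 14.8500 13.8850 10.5400 4.8050] k=[0 0 4 5 11 10 13 4]
t=22: x=[0.0000 0.4600 3.6550 5.5750 10.1950 10.4600 11.6200 5.0350] k=[0 1 6 4 11 7 16 7]
t=23: x=[0.1150 1.4600 5.1950 5.0350 9.7350 8.4950 13.9300 8.0350] k=[0 2 1 2 14 10 16 10]
t=24: x=[0.2300 1.6550 1.2300 3.2650 12.1600 11.1500 14.6200 10.6900] k=[1 0 5 0 9 10 16 11]
t=25: x=[0.8850 0.6900 3.8500 1.6100 8.0800 10.5750 14.7350 11.5750] k=[0 4 3 0 8 13 14 16]

[0.0000, 0.0714, 0.0536, 0.0000, 0.1429, 0.2321, 0.2500, 0.2857]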